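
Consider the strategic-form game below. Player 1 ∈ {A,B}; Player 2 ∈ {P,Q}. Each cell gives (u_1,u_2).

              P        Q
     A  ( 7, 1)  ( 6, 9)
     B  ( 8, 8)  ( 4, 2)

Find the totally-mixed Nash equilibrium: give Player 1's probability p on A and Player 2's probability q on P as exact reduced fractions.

P1 indiff ⇒ q·7+(1-q)·6 = q·8+(1-q)·4 ⇒ q(-1) = (1-q)(-2) ⇒ q = 2/3
P2 indiff ⇒ p·1+(1-p)·8 = p·9+(1-p)·2 ⇒ p(-8) = (1-p)(-6) ⇒ p = 3/7

(p,q) = (3/7, 2/3)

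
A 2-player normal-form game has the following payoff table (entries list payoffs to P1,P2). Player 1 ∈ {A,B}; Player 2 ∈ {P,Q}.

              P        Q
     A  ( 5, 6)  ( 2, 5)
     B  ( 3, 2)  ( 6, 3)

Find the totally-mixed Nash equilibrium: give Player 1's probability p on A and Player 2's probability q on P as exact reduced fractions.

P1 mixes 1/2 on A; P2 mixes 2/3 on P

P1 indiff ⇒ q·5+(1-q)·2 = q·3+(1-q)·6 ⇒ q(2) = (1-q)(4) ⇒ q = 2/3
P2 indiff ⇒ p·6+(1-p)·2 = p·5+(1-p)·3 ⇒ p(1) = (1-p)(1) ⇒ p = 1/2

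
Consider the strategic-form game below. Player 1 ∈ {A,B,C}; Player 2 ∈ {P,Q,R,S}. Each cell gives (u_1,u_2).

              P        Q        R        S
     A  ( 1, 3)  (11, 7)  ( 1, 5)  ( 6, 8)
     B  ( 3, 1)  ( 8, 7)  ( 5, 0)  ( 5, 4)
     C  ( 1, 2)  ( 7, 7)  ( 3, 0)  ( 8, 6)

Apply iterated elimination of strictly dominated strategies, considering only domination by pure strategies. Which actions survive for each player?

P2 drop P (Q beats it: A:7>3 B:7>1 C:7>2)
P2 drop R (Q beats it: A:7>5 B:7>0 C:7>0)
P1 drop B (A beats it: Q:11>8 S:6>5)
P1→{A,C} P2→{Q,S}

Remaining: P1:{A,C} P2:{Q,S}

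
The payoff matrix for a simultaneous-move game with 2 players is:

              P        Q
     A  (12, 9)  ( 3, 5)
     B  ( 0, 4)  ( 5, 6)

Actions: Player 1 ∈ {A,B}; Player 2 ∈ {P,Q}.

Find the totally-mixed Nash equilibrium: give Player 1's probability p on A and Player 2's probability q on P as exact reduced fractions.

P1 indiff ⇒ q·12+(1-q)·3 = q·0+(1-q)·5 ⇒ q(12) = (1-q)(2) ⇒ q = 1/7
P2 indiff ⇒ p·9+(1-p)·4 = p·5+(1-p)·6 ⇒ p(4) = (1-p)(2) ⇒ p = 1/3

p=1/3, q=1/7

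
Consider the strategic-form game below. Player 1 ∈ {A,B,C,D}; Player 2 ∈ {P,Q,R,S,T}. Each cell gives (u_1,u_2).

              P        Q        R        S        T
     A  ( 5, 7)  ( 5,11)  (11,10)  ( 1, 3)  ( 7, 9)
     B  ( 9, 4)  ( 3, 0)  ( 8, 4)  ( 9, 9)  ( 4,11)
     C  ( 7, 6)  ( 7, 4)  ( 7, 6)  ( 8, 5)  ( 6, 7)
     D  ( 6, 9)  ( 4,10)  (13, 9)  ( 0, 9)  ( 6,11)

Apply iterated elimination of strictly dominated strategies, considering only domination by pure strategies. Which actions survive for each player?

Remaining: P1:{A,C,D} P2:{Q,R,T}

P2 drop P (T beats it: A:9>7 B:11>4 C:7>6 D:11>9)
P2 drop S (T beats it: A:9>3 B:11>9 C:7>5 D:11>9)
P1 drop B (A beats it: Q:5>3 R:11>8 T:7>4)
P1→{A,C,D} P2→{Q,R,T}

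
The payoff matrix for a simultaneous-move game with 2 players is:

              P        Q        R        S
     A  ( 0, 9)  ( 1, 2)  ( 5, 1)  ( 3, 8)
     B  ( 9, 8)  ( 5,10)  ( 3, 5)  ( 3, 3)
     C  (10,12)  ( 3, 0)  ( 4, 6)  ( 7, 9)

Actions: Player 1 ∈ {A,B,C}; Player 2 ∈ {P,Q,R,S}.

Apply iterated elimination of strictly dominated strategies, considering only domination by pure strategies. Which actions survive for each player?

IESDS → P1:{B,C} P2:{P,Q}

P2 drop R (P beats it: A:9>1 B:8>5 C:12>6)
P1 drop A (C beats it: P:10>0 Q:3>1 S:7>3)
P2 drop S (P beats it: B:8>3 C:12>9)
P1→{B,C} P2→{P,Q}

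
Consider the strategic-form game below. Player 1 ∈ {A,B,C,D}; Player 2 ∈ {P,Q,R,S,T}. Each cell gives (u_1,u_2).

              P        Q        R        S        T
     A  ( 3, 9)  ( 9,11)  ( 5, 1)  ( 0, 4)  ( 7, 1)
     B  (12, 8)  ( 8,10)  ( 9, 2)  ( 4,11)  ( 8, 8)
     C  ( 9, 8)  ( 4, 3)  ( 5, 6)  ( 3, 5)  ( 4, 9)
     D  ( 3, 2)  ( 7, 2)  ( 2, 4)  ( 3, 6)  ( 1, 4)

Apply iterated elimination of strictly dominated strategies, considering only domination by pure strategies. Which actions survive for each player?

P1 drop C (B beats it: P:12>9 Q:8>4 R:9>5 S:4>3 T:8>4)
P1 drop D (B beats it: P:12>3 Q:8>7 R:9>2 S:4>3 T:8>1)
P2 drop P (Q beats it: A:11>9 B:10>8)
P2 drop R (Q beats it: A:11>1 B:10>2)
P2 drop T (Q beats it: A:11>1 B:10>8)
P1→{A,B} P2→{Q,S}

IESDS → P1:{A,B} P2:{Q,S}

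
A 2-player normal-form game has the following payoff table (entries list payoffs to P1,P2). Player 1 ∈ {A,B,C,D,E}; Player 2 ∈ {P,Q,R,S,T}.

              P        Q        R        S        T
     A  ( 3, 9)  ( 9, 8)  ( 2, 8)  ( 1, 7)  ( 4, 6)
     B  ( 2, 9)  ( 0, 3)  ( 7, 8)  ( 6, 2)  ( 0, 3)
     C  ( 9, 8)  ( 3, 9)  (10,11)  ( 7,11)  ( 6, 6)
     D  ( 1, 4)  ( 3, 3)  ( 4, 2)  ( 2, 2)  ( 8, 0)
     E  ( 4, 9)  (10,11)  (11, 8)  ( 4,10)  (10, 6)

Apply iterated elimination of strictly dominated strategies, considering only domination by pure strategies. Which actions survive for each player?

IESDS → P1:{C,E} P2:{Q,R,S}

P1 drop A (E beats it: P:4>3 Q:10>9 R:11>2 S:4>1 T:10>4)
P1 drop B (C beats it: P:9>2 Q:3>0 R:10>7 S:7>6 T:6>0)
P1 drop D (E beats it: P:4>1 Q:10>3 R:11>4 S:4>2 T:10>8)
P2 drop P (Q beats it: C:9>8 E:11>9)
P2 drop T (Q beats it: C:9>6 E:11>6)
P1→{C,E} P2→{Q,R,S}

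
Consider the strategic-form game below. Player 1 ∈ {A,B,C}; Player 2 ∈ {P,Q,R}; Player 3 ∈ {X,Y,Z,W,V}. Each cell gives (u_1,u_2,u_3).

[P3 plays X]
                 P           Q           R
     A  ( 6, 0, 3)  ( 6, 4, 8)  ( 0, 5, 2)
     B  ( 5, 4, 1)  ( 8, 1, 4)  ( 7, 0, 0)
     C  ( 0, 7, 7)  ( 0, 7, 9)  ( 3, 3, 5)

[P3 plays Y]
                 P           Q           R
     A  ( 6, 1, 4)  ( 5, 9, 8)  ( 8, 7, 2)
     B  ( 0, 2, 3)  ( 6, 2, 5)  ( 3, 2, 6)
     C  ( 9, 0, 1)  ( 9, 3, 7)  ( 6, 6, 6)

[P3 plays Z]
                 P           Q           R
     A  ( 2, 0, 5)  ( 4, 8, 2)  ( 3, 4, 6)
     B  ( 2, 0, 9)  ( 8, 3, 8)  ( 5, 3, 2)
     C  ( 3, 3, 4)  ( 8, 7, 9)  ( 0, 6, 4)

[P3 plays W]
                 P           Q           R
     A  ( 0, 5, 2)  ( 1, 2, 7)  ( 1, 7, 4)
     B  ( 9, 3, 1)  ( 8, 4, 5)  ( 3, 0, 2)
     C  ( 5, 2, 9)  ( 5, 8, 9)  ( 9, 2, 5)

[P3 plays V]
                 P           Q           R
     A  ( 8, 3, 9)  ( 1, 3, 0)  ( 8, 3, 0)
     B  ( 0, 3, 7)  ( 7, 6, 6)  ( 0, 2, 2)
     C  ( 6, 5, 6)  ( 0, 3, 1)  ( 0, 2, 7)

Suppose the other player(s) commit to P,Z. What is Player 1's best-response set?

BR_1 = {C}

u_1(A vs P,Z) = 2
u_1(B vs P,Z) = 2
u_1(C vs P,Z) = 3
max payoff 3 at {C}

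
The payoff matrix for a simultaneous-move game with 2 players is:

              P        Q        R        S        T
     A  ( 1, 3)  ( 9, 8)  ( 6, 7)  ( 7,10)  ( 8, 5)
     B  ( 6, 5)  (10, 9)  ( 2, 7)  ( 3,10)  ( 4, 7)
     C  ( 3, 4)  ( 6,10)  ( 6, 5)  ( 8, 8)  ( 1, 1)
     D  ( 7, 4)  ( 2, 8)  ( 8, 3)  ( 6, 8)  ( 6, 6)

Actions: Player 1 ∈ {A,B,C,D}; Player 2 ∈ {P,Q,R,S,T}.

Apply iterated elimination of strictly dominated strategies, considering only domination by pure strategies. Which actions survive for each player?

P2 drop P (Q beats it: A:8>3 B:9>5 C:10>4 D:8>4)
P2 drop R (Q beats it: A:8>7 B:9>7 C:10>5 D:8>3)
P1 drop D (A beats it: Q:9>2 S:7>6 T:8>6)
P2 drop T (Q beats it: A:8>5 B:9>7 C:10>1)
P1→{A,B,C} P2→{Q,S}

IESDS → P1:{A,B,C} P2:{Q,S}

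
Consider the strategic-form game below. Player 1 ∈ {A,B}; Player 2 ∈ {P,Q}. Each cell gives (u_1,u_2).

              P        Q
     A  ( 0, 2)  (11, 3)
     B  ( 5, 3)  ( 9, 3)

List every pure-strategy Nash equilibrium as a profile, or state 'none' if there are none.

(A,P): not NE [P1→B gives 5>0; P2→Q gives 3>2]
(A,Q): NE
(B,P): NE
(B,Q): not NE [P1→A gives 11>9]

PSNE = {(A,Q), (B,P)}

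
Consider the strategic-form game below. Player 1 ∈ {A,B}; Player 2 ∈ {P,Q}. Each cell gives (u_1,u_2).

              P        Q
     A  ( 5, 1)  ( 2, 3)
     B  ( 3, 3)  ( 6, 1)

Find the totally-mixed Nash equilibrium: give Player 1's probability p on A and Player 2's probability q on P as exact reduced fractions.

P1 mixes 1/2 on A; P2 mixes 2/3 on P

P1 indiff ⇒ q·5+(1-q)·2 = q·3+(1-q)·6 ⇒ q(2) = (1-q)(4) ⇒ q = 2/3
P2 indiff ⇒ p·1+(1-p)·3 = p·3+(1-p)·1 ⇒ p(-2) = (1-p)(-2) ⇒ p = 1/2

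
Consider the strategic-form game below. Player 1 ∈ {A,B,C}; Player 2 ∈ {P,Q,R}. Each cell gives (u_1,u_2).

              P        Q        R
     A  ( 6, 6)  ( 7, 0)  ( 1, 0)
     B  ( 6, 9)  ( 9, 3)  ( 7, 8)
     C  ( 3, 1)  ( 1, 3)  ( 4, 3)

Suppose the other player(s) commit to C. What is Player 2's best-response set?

u_2(P vs C) = 1
u_2(Q vs C) = 3
u_2(R vs C) = 3
max payoff 3 at {Q,R}

argmax u_2 = {Q,R}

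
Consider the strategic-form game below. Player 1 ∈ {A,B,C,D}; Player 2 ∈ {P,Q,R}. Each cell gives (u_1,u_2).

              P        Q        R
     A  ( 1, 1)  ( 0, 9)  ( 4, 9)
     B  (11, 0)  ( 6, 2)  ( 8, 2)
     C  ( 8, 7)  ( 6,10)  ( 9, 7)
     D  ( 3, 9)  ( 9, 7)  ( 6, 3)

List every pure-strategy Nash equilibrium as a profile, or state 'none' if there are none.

(A,P): not NE [P1→B gives 11>1; P2→R gives 9>1]
(A,Q): not NE [P1→D gives 9>0]
(A,R): not NE [P1→C gives 9>4]
(B,P): not NE [P2→R gives 2>0]
(B,Q): not NE [P1→D gives 9>6]
(B,R): not NE [P1→C gives 9>8]
(C,P): not NE [P1→B gives 11>8; P2→Q gives 10>7]
(C,Q): not NE [P1→D gives 9>6]
(C,R): not NE [P2→Q gives 10>7]
(D,P): not NE [P1→B gives 11>3]
(D,Q): not NE [P2→P gives 9>7]
(D,R): not NE [P1→C gives 9>6; P2→P gives 9>3]

No pure NE.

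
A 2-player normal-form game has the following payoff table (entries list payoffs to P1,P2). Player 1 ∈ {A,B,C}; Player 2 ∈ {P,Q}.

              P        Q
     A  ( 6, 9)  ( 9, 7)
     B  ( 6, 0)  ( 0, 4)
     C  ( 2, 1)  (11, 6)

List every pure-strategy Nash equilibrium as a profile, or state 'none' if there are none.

(A,P): NE
(A,Q): not NE [P1→C gives 11>9; P2→P gives 9>7]
(B,P): not NE [P2→Q gives 4>0]
(B,Q): not NE [P1→C gives 11>0]
(C,P): not NE [P1→B gives 6>2; P2→Q gives 6>1]
(C,Q): NE

Nash profiles: (A,P), (C,Q)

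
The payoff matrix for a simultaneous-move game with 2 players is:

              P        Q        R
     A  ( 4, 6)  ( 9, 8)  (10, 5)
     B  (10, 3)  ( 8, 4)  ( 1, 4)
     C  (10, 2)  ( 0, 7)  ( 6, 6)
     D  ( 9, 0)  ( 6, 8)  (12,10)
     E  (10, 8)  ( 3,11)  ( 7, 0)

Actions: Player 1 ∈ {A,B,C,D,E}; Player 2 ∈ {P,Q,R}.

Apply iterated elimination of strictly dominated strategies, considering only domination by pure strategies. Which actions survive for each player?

P2 drop P (Q beats it: A:8>6 B:4>3 C:7>2 D:8>0 E:11>8)
P1 drop B (A beats it: Q:9>8 R:10>1)
P1 drop C (A beats it: Q:9>0 R:10>6)
P1 drop E (A beats it: Q:9>3 R:10>7)
P1→{A,D} P2→{Q,R}

Survivors P1:{A,D} P2:{Q,R}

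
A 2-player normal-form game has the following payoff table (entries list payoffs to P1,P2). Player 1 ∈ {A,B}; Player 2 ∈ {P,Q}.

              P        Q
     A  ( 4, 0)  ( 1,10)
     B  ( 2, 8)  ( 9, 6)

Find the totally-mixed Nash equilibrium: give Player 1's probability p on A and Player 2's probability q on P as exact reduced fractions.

P1 indiff ⇒ q·4+(1-q)·1 = q·2+(1-q)·9 ⇒ q(2) = (1-q)(8) ⇒ q = 4/5
P2 indiff ⇒ p·0+(1-p)·8 = p·10+(1-p)·6 ⇒ p(-10) = (1-p)(-2) ⇒ p = 1/6

(p,q) = (1/6, 4/5)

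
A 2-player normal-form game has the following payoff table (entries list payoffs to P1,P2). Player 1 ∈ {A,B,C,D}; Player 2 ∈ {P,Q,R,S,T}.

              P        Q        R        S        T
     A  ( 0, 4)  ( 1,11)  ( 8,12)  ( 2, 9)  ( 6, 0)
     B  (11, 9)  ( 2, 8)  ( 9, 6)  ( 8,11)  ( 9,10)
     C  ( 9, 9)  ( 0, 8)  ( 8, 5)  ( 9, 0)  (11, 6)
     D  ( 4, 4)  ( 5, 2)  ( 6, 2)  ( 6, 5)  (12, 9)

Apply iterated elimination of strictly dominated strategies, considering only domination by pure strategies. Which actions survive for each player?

P1 drop A (B beats it: P:11>0 Q:2>1 R:9>8 S:8>2 T:9>6)
P2 drop Q (P beats it: B:9>8 C:9>8 D:4>2)
P2 drop R (P beats it: B:9>6 C:9>5 D:4>2)
P1→{B,C,D} P2→{P,S,T}

IESDS → P1:{B,C,D} P2:{P,S,T}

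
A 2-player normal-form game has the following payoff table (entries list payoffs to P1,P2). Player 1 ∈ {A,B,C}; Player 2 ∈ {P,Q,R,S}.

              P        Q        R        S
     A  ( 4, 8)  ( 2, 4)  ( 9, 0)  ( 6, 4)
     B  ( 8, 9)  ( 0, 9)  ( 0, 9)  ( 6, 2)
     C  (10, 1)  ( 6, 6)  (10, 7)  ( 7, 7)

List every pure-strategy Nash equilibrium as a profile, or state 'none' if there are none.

PSNE = {(C,R), (C,S)}

(A,P): not NE [P1→C gives 10>4]
(A,Q): not NE [P1→C gives 6>2; P2→P gives 8>4]
(A,R): not NE [P1→C gives 10>9; P2→P gives 8>0]
(A,S): not NE [P1→C gives 7>6; P2→P gives 8>4]
(B,P): not NE [P1→C gives 10>8]
(B,Q): not NE [P1→C gives 6>0]
(B,R): not NE [P1→C gives 10>0]
(B,S): not NE [P1→C gives 7>6; P2→R gives 9>2]
(C,P): not NE [P2→S gives 7>1]
(C,Q): not NE [P2→S gives 7>6]
(C,R): NE
(C,S): NE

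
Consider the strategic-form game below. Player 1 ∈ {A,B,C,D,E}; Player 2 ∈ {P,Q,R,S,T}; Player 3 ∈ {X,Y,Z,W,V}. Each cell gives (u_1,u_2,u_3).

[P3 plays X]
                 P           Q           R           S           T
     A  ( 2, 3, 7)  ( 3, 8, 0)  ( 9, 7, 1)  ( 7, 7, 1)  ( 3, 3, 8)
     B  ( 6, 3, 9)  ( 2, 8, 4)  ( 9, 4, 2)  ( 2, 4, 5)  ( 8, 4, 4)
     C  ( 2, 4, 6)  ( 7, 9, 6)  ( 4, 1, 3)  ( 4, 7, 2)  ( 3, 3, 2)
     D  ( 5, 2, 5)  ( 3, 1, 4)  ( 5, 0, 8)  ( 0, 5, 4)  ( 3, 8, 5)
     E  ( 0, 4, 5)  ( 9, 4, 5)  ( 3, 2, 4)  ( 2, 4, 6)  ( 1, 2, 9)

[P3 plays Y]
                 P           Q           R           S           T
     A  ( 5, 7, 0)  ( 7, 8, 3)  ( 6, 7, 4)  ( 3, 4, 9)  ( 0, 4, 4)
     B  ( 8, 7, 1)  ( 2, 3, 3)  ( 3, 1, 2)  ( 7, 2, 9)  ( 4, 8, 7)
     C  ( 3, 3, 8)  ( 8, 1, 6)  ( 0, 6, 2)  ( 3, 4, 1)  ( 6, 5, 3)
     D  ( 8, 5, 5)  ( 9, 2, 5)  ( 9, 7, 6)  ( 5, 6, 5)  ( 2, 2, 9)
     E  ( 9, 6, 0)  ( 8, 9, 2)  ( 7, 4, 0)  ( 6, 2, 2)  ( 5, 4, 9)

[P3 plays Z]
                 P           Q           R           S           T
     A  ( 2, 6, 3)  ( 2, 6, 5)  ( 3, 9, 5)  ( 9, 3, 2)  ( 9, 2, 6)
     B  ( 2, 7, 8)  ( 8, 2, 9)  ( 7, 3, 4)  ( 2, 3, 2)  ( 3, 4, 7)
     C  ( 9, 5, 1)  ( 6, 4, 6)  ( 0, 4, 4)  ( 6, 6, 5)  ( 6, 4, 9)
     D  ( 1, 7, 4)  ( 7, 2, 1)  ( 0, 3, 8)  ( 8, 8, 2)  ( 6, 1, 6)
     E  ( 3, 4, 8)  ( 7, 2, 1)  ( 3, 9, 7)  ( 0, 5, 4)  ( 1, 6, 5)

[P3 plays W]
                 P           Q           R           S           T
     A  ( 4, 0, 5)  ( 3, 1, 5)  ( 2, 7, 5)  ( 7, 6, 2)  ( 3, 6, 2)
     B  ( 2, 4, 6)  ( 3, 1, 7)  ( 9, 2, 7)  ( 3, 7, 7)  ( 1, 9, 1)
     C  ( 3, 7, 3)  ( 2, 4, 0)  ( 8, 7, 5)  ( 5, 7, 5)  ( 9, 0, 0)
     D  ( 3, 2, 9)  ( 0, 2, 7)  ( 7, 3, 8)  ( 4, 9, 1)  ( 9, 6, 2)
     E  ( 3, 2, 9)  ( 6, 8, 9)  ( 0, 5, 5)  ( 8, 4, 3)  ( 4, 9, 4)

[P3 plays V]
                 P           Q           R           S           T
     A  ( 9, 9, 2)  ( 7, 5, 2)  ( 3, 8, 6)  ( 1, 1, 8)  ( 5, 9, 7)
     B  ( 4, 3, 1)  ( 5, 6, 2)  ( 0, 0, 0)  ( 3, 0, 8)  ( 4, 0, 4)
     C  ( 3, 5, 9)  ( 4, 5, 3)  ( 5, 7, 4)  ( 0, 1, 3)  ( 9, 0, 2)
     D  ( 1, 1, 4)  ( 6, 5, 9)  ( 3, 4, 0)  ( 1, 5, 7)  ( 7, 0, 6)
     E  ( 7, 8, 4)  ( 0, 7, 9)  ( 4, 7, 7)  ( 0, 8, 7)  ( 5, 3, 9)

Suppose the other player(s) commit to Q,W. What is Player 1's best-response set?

u_1(A vs Q,W) = 3
u_1(B vs Q,W) = 3
u_1(C vs Q,W) = 2
u_1(D vs Q,W) = 0
u_1(E vs Q,W) = 6
max payoff 6 at {E}

BR_1 = {E}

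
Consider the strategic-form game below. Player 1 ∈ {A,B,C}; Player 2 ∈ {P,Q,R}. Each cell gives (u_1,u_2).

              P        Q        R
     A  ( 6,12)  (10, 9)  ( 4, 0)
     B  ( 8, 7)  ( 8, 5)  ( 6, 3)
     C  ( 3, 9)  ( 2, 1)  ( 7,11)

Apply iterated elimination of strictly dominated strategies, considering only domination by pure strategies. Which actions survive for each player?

P2 drop Q (P beats it: A:12>9 B:7>5 C:9>1)
P1 drop A (B beats it: P:8>6 R:6>4)
P1→{B,C} P2→{P,R}

Remaining: P1:{B,C} P2:{P,R}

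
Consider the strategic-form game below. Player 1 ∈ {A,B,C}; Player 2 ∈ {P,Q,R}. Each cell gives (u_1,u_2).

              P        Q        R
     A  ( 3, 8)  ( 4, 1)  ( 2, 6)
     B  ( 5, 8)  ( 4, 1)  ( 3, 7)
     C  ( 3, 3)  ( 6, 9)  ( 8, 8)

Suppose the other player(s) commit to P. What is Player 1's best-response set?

u_1(A vs P) = 3
u_1(B vs P) = 5
u_1(C vs P) = 3
max payoff 5 at {B}

P1 best: {B}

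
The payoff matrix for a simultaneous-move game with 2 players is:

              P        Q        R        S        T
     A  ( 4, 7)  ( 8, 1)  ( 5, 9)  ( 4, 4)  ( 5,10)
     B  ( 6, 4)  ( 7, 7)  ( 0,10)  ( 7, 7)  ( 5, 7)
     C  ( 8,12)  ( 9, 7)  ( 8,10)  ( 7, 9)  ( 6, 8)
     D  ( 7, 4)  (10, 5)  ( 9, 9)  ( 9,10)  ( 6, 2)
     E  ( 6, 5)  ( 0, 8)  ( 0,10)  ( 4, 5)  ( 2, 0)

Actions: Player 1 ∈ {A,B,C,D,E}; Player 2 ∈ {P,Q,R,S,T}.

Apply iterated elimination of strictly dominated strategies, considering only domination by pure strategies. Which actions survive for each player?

P1 drop A (C beats it: P:8>4 Q:9>8 R:8>5 S:7>4 T:6>5)
P1 drop B (D beats it: P:7>6 Q:10>7 R:9>0 S:9>7 T:6>5)
P1 drop E (C beats it: P:8>6 Q:9>0 R:8>0 S:7>4 T:6>2)
P2 drop Q (R beats it: C:10>7 D:9>5)
P2 drop T (P beats it: C:12>8 D:4>2)
P1→{C,D} P2→{P,R,S}

IESDS → P1:{C,D} P2:{P,R,S}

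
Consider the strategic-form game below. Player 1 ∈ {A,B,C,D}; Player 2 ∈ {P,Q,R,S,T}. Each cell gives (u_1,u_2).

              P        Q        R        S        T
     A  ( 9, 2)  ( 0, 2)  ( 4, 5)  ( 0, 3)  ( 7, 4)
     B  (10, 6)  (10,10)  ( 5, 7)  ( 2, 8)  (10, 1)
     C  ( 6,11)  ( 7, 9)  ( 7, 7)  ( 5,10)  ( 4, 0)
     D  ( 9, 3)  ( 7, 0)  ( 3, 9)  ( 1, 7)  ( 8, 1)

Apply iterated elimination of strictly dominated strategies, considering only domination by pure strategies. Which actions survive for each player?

Survivors P1:{B,C} P2:{P,Q,S}

P1 drop A (B beats it: P:10>9 Q:10>0 R:5>4 S:2>0 T:10>7)
P1 drop D (B beats it: P:10>9 Q:10>7 R:5>3 S:2>1 T:10>8)
P2 drop R (Q beats it: B:10>7 C:9>7)
P2 drop T (P beats it: B:6>1 C:11>0)
P1→{B,C} P2→{P,Q,S}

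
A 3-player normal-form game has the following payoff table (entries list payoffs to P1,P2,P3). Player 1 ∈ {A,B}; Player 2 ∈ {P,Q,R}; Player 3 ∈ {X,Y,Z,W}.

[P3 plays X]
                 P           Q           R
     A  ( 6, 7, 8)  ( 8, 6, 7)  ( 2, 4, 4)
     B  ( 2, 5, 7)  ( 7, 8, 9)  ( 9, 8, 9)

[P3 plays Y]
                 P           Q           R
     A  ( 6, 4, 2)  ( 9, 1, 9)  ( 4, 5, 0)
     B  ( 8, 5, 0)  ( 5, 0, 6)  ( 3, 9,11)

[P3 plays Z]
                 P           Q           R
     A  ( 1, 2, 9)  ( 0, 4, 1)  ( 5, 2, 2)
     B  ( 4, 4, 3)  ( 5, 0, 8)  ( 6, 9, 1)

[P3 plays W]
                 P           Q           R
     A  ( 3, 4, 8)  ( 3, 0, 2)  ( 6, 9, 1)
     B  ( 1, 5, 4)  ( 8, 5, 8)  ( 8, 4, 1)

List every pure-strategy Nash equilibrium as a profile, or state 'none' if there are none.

(A,P,X): not NE [P3→Z gives 9>8]
(A,P,Y): not NE [P1→B gives 8>6; P2→R gives 5>4; P3→Z gives 9>2]
(A,P,Z): not NE [P1→B gives 4>1; P2→Q gives 4>2]
(A,P,W): not NE [P2→R gives 9>4; P3→Z gives 9>8]
(A,Q,X): not NE [P2→P gives 7>6; P3→Y gives 9>7]
(A,Q,Y): not NE [P2→R gives 5>1]
(A,Q,Z): not NE [P1→B gives 5>0; P3→Y gives 9>1]
(A,Q,W): not NE [P1→B gives 8>3; P2→R gives 9>0; P3→Y gives 9>2]
(A,R,X): not NE [P1→B gives 9>2; P2→P gives 7>4]
(A,R,Y): not NE [P3→X gives 4>0]
(A,R,Z): not NE [P1→B gives 6>5; P2→Q gives 4>2; P3→X gives 4>2]
(A,R,W): not NE [P1→B gives 8>6; P3→X gives 4>1]
(B,P,X): not NE [P1→A gives 6>2; P2→R gives 8>5]
(B,P,Y): not NE [P2→R gives 9>5; P3→X gives 7>0]
(B,P,Z): not NE [P2→R gives 9>4; P3→X gives 7>3]
(B,P,W): not NE [P1→A gives 3>1; P3→X gives 7>4]
(B,Q,X): not NE [P1→A gives 8>7]
(B,Q,Y): not NE [P1→A gives 9>5; P2→R gives 9>0; P3→X gives 9>6]
(B,Q,Z): not NE [P2→R gives 9>0; P3→X gives 9>8]
(B,Q,W): not NE [P3→X gives 9>8]
(B,R,X): not NE [P3→Y gives 11>9]
(B,R,Y): not NE [P1→A gives 4>3]
(B,R,Z): not NE [P3→Y gives 11>1]
(B,R,W): not NE [P2→Q gives 5>4; P3→Y gives 11>1]

PSNE: ∅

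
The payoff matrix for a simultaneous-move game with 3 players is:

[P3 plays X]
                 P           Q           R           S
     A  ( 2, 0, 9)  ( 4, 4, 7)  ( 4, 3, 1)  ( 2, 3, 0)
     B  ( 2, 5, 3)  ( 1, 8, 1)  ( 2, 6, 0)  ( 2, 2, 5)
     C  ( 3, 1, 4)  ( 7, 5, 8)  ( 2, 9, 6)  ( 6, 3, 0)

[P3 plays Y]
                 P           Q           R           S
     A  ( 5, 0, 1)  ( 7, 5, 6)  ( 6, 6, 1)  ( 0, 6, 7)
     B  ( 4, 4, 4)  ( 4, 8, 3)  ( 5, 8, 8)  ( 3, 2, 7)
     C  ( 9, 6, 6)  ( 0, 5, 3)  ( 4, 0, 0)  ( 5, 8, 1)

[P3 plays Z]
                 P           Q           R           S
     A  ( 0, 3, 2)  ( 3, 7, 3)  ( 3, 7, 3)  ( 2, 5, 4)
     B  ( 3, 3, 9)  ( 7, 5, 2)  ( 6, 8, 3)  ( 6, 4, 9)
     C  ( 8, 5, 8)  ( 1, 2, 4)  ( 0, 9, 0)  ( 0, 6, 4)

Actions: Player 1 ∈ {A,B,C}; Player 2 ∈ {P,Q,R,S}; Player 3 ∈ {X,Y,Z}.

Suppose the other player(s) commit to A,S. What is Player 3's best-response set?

BR_3 = {Y}

u_3(X vs A,S) = 0
u_3(Y vs A,S) = 7
u_3(Z vs A,S) = 4
max payoff 7 at {Y}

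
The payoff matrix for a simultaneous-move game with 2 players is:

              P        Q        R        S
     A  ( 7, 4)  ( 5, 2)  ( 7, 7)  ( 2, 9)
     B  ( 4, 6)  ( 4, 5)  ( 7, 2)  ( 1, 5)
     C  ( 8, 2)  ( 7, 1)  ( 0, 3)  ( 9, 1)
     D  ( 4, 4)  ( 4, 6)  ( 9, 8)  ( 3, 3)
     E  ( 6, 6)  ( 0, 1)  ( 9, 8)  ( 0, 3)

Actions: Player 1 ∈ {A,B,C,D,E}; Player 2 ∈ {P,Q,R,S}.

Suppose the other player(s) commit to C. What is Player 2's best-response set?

argmax u_2 = {R}

u_2(P vs C) = 2
u_2(Q vs C) = 1
u_2(R vs C) = 3
u_2(S vs C) = 1
max payoff 3 at {R}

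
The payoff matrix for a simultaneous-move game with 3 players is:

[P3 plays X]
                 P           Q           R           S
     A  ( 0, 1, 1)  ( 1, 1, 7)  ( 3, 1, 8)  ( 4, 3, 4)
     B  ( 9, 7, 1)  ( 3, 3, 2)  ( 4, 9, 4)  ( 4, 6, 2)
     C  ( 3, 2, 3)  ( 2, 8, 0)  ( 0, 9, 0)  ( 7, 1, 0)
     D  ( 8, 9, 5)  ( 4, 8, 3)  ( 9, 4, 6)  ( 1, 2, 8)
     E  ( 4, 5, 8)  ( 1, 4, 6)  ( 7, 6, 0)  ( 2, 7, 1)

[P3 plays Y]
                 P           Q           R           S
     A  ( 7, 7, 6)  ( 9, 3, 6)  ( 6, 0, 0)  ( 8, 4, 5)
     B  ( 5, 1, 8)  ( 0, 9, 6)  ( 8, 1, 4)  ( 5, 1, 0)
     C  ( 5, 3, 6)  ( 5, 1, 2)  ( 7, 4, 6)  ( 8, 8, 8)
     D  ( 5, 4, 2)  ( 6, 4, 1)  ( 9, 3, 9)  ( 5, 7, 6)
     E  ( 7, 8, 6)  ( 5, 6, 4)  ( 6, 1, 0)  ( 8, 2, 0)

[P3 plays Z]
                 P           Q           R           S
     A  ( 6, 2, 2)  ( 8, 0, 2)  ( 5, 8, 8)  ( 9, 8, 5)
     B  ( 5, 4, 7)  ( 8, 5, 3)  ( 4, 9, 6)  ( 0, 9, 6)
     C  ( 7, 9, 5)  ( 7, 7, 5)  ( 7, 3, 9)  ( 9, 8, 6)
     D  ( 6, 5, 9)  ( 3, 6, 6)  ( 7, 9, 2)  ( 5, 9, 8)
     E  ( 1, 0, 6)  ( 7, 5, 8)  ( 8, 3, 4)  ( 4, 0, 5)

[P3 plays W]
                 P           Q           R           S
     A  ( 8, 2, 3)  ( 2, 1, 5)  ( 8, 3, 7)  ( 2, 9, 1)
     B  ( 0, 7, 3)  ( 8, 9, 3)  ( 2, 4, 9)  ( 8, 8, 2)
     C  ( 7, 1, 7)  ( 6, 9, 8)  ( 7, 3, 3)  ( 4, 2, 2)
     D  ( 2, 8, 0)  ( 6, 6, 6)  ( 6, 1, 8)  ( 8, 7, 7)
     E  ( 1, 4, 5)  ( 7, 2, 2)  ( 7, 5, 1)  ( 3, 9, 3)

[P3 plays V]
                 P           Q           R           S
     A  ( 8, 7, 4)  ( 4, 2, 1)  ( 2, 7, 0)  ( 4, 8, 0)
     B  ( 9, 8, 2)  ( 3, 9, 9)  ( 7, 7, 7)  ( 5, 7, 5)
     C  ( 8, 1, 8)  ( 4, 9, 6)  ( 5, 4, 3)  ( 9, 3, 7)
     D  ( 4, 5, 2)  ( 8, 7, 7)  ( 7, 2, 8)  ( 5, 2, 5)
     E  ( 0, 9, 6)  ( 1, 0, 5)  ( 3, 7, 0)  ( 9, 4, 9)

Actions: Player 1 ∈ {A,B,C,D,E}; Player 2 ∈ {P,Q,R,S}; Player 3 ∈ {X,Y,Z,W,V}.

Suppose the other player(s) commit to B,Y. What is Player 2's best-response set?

u_2(P vs B,Y) = 1
u_2(Q vs B,Y) = 9
u_2(R vs B,Y) = 1
u_2(S vs B,Y) = 1
max payoff 9 at {Q}

argmax u_2 = {Q}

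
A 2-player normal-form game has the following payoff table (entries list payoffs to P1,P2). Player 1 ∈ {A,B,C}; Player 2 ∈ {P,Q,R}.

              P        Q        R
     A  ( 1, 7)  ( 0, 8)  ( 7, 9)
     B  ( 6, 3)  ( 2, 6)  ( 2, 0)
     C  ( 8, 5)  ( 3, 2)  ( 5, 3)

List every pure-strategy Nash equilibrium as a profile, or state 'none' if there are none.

(A,P): not NE [P1→C gives 8>1; P2→R gives 9>7]
(A,Q): not NE [P1→C gives 3>0; P2→R gives 9>8]
(A,R): NE
(B,P): not NE [P1→C gives 8>6; P2→Q gives 6>3]
(B,Q): not NE [P1→C gives 3>2]
(B,R): not NE [P1→A gives 7>2; P2→Q gives 6>0]
(C,P): NE
(C,Q): not NE [P2→P gives 5>2]
(C,R): not NE [P1→A gives 7>5; P2→P gives 5>3]

NE set: (A,R), (C,P)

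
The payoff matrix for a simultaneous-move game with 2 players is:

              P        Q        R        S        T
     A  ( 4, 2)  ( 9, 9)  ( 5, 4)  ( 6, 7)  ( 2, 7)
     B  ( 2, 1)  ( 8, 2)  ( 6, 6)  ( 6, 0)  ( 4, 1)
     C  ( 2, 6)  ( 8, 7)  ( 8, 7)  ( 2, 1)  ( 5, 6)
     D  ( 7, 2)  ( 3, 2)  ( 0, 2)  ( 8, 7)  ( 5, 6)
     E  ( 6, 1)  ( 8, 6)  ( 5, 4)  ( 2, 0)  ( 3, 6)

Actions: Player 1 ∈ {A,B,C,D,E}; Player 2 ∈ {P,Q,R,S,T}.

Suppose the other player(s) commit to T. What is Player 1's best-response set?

BR_1 = {C,D}

u_1(A vs T) = 2
u_1(B vs T) = 4
u_1(C vs T) = 5
u_1(D vs T) = 5
u_1(E vs T) = 3
max payoff 5 at {C,D}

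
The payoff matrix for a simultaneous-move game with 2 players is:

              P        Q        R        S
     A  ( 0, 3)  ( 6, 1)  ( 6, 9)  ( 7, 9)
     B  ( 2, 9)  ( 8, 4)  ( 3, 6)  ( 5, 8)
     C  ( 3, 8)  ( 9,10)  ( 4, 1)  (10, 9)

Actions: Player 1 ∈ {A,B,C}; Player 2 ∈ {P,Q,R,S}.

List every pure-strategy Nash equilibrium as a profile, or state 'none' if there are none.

PSNE = {(A,R), (C,Q)}

(A,P): not NE [P1→C gives 3>0; P2→S gives 9>3]
(A,Q): not NE [P1→C gives 9>6; P2→S gives 9>1]
(A,R): NE
(A,S): not NE [P1→C gives 10>7]
(B,P): not NE [P1→C gives 3>2]
(B,Q): not NE [P1→C gives 9>8; P2→P gives 9>4]
(B,R): not NE [P1→A gives 6>3; P2→P gives 9>6]
(B,S): not NE [P1→C gives 10>5; P2→P gives 9>8]
(C,P): not NE [P2→Q gives 10>8]
(C,Q): NE
(C,R): not NE [P1→A gives 6>4; P2→Q gives 10>1]
(C,S): not NE [P2→Q gives 10>9]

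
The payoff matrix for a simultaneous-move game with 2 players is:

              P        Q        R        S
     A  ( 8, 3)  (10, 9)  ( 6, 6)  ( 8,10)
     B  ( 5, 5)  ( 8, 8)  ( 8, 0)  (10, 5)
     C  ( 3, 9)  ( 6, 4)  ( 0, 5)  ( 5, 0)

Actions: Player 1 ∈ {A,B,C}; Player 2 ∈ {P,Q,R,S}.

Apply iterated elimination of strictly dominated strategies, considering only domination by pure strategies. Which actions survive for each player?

P1 drop C (A beats it: P:8>3 Q:10>6 R:6>0 S:8>5)
P2 drop P (Q beats it: A:9>3 B:8>5)
P2 drop R (Q beats it: A:9>6 B:8>0)
P1→{A,B} P2→{Q,S}

IESDS → P1:{A,B} P2:{Q,S}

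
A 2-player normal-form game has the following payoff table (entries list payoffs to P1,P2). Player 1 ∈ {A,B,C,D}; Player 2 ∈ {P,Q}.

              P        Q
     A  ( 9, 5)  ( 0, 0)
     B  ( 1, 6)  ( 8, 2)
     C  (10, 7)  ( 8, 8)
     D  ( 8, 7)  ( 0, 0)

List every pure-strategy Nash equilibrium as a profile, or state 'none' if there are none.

PSNE = {(C,Q)}

(A,P): not NE [P1→C gives 10>9]
(A,Q): not NE [P1→C gives 8>0; P2→P gives 5>0]
(B,P): not NE [P1→C gives 10>1]
(B,Q): not NE [P2→P gives 6>2]
(C,P): not NE [P2→Q gives 8>7]
(C,Q): NE
(D,P): not NE [P1→C gives 10>8]
(D,Q): not NE [P1→C gives 8>0; P2→P gives 7>0]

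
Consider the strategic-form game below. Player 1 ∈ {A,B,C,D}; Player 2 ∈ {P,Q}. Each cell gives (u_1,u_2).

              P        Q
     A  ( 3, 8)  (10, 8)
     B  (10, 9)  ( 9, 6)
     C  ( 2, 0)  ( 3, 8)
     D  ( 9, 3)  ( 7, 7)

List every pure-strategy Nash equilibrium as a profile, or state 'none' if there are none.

Nash profiles: (A,Q), (B,P)

(A,P): not NE [P1→B gives 10>3]
(A,Q): NE
(B,P): NE
(B,Q): not NE [P1→A gives 10>9; P2→P gives 9>6]
(C,P): not NE [P1→B gives 10>2; P2→Q gives 8>0]
(C,Q): not NE [P1→A gives 10>3]
(D,P): not NE [P1→B gives 10>9; P2→Q gives 7>3]
(D,Q): not NE [P1→A gives 10>7]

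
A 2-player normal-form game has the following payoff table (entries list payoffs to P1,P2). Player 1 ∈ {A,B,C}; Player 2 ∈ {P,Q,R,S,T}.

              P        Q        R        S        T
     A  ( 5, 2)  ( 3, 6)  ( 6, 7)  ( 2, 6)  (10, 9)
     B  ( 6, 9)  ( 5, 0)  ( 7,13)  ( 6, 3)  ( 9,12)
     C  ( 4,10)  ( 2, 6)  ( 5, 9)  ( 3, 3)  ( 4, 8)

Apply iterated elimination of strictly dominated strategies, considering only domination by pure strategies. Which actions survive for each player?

P1 drop C (B beats it: P:6>4 Q:5>2 R:7>5 S:6>3 T:9>4)
P2 drop P (R beats it: A:7>2 B:13>9)
P2 drop Q (R beats it: A:7>6 B:13>0)
P2 drop S (R beats it: A:7>6 B:13>3)
P1→{A,B} P2→{R,T}

Survivors P1:{A,B} P2:{R,T}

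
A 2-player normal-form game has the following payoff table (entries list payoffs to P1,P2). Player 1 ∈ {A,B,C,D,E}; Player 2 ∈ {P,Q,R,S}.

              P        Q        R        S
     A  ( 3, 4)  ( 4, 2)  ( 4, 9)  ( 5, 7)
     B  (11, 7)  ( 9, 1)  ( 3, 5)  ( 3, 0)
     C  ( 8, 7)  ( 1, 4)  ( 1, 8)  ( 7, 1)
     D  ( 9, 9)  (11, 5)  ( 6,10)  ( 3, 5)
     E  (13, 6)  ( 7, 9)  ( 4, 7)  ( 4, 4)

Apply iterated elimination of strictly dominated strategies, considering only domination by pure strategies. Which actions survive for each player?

P2 drop S (R beats it: A:9>7 B:5>0 C:8>1 D:10>5 E:7>4)
P1 drop A (D beats it: P:9>3 Q:11>4 R:6>4)
P1 drop C (B beats it: P:11>8 Q:9>1 R:3>1)
P1→{B,D,E} P2→{P,Q,R}

Survivors P1:{B,D,E} P2:{P,Q,R}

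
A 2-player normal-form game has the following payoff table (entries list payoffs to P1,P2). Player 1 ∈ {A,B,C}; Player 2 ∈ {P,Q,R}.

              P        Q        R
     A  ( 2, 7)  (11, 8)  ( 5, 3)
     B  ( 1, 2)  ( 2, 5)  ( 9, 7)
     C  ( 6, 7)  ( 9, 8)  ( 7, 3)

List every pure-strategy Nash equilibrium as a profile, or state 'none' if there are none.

(A,P): not NE [P1→C gives 6>2; P2→Q gives 8>7]
(A,Q): NE
(A,R): not NE [P1→B gives 9>5; P2→Q gives 8>3]
(B,P): not NE [P1→C gives 6>1; P2→R gives 7>2]
(B,Q): not NE [P1→A gives 11>2; P2→R gives 7>5]
(B,R): NE
(C,P): not NE [P2→Q gives 8>7]
(C,Q): not NE [P1→A gives 11>9]
(C,R): not NE [P1→B gives 9>7; P2→Q gives 8>3]

NE set: (A,Q), (B,R)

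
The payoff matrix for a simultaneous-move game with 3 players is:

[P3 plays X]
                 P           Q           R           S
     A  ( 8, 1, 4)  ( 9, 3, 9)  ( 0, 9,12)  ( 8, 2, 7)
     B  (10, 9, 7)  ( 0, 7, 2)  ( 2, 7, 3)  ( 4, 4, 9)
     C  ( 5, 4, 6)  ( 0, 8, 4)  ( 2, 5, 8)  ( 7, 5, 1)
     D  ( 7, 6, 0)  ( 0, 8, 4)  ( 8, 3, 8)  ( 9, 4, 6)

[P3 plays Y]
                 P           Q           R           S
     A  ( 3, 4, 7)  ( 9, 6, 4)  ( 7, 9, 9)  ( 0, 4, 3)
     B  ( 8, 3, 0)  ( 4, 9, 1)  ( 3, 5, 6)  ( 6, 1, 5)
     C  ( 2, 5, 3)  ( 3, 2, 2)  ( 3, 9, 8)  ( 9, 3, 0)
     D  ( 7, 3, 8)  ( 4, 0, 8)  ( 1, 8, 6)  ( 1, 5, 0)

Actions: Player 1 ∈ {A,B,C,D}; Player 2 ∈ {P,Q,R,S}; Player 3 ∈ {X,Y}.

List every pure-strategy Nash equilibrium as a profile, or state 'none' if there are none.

(A,P,X): not NE [P1→B gives 10>8; P2→R gives 9>1; P3→Y gives 7>4]
(A,P,Y): not NE [P1→B gives 8>3; P2→R gives 9>4]
(A,Q,X): not NE [P2→R gives 9>3]
(A,Q,Y): not NE [P2→R gives 9>6; P3→X gives 9>4]
(A,R,X): not NE [P1→D gives 8>0]
(A,R,Y): not NE [P3→X gives 12>9]
(A,S,X): not NE [P1→D gives 9>8; P2→R gives 9>2]
(A,S,Y): not NE [P1→C gives 9>0; P2→R gives 9>4; P3→X gives 7>3]
(B,P,X): NE
(B,P,Y): not NE [P2→Q gives 9>3; P3→X gives 7>0]
(B,Q,X): not NE [P1→A gives 9>0; P2→P gives 9>7]
(B,Q,Y): not NE [P1→A gives 9>4; P3→X gives 2>1]
(B,R,X): not NE [P1→D gives 8>2; P2→P gives 9>7; P3→Y gives 6>3]
(B,R,Y): not NE [P1→A gives 7>3; P2→Q gives 9>5]
(B,S,X): not NE [P1→D gives 9>4; P2→P gives 9>4]
(B,S,Y): not NE [P1→C gives 9>6; P2→Q gives 9>1; P3→X gives 9>5]
(C,P,X): not NE [P1→B gives 10>5; P2→Q gives 8>4]
(C,P,Y): not NE [P1→B gives 8>2; P2→R gives 9>5; P3→X gives 6>3]
(C,Q,X): not NE [P1→A gives 9>0]
(C,Q,Y): not NE [P1→A gives 9>3; P2→R gives 9>2; P3→X gives 4>2]
(C,R,X): not NE [P1→D gives 8>2; P2→Q gives 8>5]
(C,R,Y): not NE [P1→A gives 7>3]
(C,S,X): not NE [P1→D gives 9>7; P2→Q gives 8>5]
(C,S,Y): not NE [P2→R gives 9>3; P3→X gives 1>0]
(D,P,X): not NE [P1→B gives 10>7; P2→Q gives 8>6; P3→Y gives 8>0]
(D,P,Y): not NE [P1→B gives 8>7; P2→R gives 8>3]
(D,Q,X): not NE [P1→A gives 9>0; P3→Y gives 8>4]
(D,Q,Y): not NE [P1→A gives 9>4; P2→R gives 8>0]
(D,R,X): not NE [P2→Q gives 8>3]
(D,R,Y): not NE [P1→A gives 7>1; P3→X gives 8>6]
(D,S,X): not NE [P2→Q gives 8>4]
(D,S,Y): not NE [P1→C gives 9>1; P2→R gives 8>5; P3→X gives 6>0]

PSNE = {(B,P,X)}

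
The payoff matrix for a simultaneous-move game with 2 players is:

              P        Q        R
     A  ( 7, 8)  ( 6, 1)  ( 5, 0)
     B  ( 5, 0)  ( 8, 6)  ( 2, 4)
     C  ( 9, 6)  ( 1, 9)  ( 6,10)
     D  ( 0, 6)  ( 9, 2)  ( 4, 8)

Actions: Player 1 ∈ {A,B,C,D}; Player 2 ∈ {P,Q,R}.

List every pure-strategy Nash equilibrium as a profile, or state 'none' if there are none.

(A,P): not NE [P1→C gives 9>7]
(A,Q): not NE [P1→D gives 9>6; P2→P gives 8>1]
(A,R): not NE [P1→C gives 6>5; P2→P gives 8>0]
(B,P): not NE [P1→C gives 9>5; P2→Q gives 6>0]
(B,Q): not NE [P1→D gives 9>8]
(B,R): not NE [P1→C gives 6>2; P2→Q gives 6>4]
(C,P): not NE [P2→R gives 10>6]
(C,Q): not NE [P1→D gives 9>1; P2→R gives 10>9]
(C,R): NE
(D,P): not NE [P1→C gives 9>0; P2→R gives 8>6]
(D,Q): not NE [P2→R gives 8>2]
(D,R): not NE [P1→C gives 6>4]

PSNE = {(C,R)}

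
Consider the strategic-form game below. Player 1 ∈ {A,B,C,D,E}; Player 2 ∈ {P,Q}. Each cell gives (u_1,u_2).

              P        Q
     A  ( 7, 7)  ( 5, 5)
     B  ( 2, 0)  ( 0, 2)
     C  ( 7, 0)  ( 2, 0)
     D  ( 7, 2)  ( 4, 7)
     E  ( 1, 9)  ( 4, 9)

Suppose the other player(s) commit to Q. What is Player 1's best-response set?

u_1(A vs Q) = 5
u_1(B vs Q) = 0
u_1(C vs Q) = 2
u_1(D vs Q) = 4
u_1(E vs Q) = 4
max payoff 5 at {A}

P1 best: {A}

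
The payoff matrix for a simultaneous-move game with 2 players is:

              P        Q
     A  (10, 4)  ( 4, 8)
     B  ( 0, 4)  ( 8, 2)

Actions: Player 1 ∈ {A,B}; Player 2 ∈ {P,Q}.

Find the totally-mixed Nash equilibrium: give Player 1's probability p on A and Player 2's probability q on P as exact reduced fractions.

P1 indiff ⇒ q·10+(1-q)·4 = q·0+(1-q)·8 ⇒ q(10) = (1-q)(4) ⇒ q = 2/7
P2 indiff ⇒ p·4+(1-p)·4 = p·8+(1-p)·2 ⇒ p(-4) = (1-p)(-2) ⇒ p = 1/3

p=1/3, q=2/7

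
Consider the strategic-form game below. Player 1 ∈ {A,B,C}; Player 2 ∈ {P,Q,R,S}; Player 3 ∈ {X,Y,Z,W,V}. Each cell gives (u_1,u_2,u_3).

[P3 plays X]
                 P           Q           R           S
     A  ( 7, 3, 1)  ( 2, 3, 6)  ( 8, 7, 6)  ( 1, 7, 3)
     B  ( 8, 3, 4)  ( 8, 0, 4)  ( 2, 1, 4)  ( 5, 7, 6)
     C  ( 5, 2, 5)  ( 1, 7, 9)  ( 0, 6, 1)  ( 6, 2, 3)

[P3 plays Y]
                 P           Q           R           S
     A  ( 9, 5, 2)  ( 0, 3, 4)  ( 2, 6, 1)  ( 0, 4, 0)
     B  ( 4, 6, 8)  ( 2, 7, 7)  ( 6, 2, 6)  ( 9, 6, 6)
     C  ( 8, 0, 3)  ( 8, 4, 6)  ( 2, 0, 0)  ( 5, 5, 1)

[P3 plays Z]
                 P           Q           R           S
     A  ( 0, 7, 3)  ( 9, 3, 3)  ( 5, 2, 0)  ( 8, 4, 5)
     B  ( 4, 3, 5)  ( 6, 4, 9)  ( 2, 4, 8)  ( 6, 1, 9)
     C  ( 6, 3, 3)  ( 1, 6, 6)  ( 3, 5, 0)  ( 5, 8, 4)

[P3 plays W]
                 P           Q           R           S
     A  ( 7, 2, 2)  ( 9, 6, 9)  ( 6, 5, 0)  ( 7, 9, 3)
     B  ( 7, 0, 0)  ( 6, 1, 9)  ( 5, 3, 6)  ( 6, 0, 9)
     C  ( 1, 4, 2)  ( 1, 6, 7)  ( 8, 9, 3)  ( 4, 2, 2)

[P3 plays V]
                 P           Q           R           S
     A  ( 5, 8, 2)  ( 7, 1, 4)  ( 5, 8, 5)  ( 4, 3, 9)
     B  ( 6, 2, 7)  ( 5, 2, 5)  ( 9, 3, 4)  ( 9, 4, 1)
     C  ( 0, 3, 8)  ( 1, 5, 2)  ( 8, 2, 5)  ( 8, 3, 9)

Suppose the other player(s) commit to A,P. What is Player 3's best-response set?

argmax u_3 = {Z}

u_3(X vs A,P) = 1
u_3(Y vs A,P) = 2
u_3(Z vs A,P) = 3
u_3(W vs A,P) = 2
u_3(V vs A,P) = 2
max payoff 3 at {Z}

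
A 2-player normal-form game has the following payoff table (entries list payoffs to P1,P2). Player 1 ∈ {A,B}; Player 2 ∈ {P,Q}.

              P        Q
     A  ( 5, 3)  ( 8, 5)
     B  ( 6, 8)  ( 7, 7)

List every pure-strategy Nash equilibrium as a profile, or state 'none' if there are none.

NE set: (A,Q), (B,P)

(A,P): not NE [P1→B gives 6>5; P2→Q gives 5>3]
(A,Q): NE
(B,P): NE
(B,Q): not NE [P1→A gives 8>7; P2→P gives 8>7]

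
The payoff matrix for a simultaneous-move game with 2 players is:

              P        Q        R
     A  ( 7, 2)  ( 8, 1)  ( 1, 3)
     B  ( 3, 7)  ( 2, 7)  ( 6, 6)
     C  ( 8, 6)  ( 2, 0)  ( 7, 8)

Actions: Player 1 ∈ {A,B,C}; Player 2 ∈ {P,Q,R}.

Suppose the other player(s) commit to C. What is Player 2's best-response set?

argmax u_2 = {R}

u_2(P vs C) = 6
u_2(Q vs C) = 0
u_2(R vs C) = 8
max payoff 8 at {R}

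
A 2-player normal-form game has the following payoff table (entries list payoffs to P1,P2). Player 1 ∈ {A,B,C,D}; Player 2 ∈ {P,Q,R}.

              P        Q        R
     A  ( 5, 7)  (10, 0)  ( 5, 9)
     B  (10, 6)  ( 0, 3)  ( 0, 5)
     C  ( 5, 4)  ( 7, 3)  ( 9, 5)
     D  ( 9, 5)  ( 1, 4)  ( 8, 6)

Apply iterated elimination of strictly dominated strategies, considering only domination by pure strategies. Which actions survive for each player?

P2 drop Q (P beats it: A:7>0 B:6>3 C:4>3 D:5>4)
P1 drop A (D beats it: P:9>5 R:8>5)
P1→{B,C,D} P2→{P,R}

Remaining: P1:{B,C,D} P2:{P,R}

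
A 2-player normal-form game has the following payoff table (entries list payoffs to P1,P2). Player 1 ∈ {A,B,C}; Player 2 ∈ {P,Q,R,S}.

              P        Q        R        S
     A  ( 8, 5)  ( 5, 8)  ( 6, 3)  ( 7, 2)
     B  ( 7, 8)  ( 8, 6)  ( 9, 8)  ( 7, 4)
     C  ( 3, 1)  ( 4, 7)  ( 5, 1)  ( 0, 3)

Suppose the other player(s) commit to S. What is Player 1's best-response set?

u_1(A vs S) = 7
u_1(B vs S) = 7
u_1(C vs S) = 0
max payoff 7 at {A,B}

P1 best: {A,B}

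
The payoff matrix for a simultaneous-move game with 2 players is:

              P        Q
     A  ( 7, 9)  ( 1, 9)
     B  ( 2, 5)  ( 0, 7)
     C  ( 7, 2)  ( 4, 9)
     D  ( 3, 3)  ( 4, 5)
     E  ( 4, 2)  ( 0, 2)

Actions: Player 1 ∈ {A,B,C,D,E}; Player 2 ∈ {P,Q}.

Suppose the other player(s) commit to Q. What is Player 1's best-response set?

u_1(A vs Q) = 1
u_1(B vs Q) = 0
u_1(C vs Q) = 4
u_1(D vs Q) = 4
u_1(E vs Q) = 0
max payoff 4 at {C,D}

P1 best: {C,D}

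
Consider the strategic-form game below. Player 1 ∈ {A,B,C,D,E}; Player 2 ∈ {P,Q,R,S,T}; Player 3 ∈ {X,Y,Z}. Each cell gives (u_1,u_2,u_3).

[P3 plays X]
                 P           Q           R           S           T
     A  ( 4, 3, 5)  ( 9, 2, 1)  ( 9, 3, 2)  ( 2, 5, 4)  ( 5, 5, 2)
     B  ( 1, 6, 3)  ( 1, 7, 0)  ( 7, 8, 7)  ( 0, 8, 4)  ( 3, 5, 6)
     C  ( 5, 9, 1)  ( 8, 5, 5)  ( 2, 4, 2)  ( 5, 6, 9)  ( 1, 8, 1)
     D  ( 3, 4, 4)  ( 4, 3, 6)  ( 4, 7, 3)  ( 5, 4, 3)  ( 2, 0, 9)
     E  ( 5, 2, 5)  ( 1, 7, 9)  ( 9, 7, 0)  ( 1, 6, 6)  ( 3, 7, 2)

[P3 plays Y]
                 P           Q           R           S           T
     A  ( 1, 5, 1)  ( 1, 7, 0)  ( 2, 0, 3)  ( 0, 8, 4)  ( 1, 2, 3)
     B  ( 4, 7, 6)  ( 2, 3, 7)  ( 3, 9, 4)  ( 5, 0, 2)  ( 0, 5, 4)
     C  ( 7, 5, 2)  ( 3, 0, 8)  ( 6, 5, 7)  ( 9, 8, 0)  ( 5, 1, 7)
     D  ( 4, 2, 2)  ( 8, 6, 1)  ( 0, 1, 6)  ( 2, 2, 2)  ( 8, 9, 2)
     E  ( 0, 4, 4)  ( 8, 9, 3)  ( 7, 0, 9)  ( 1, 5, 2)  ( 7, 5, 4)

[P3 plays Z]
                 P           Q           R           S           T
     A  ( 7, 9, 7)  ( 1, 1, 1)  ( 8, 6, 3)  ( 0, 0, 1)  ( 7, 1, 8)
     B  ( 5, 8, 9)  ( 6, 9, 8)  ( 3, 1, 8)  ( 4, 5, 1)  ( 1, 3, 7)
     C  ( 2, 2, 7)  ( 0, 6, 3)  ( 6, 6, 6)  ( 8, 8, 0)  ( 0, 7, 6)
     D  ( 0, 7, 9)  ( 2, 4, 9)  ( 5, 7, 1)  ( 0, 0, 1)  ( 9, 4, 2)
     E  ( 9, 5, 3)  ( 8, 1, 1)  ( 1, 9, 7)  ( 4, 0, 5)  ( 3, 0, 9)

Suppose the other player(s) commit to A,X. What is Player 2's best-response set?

u_2(P vs A,X) = 3
u_2(Q vs A,X) = 2
u_2(R vs A,X) = 3
u_2(S vs A,X) = 5
u_2(T vs A,X) = 5
max payoff 5 at {S,T}

argmax u_2 = {S,T}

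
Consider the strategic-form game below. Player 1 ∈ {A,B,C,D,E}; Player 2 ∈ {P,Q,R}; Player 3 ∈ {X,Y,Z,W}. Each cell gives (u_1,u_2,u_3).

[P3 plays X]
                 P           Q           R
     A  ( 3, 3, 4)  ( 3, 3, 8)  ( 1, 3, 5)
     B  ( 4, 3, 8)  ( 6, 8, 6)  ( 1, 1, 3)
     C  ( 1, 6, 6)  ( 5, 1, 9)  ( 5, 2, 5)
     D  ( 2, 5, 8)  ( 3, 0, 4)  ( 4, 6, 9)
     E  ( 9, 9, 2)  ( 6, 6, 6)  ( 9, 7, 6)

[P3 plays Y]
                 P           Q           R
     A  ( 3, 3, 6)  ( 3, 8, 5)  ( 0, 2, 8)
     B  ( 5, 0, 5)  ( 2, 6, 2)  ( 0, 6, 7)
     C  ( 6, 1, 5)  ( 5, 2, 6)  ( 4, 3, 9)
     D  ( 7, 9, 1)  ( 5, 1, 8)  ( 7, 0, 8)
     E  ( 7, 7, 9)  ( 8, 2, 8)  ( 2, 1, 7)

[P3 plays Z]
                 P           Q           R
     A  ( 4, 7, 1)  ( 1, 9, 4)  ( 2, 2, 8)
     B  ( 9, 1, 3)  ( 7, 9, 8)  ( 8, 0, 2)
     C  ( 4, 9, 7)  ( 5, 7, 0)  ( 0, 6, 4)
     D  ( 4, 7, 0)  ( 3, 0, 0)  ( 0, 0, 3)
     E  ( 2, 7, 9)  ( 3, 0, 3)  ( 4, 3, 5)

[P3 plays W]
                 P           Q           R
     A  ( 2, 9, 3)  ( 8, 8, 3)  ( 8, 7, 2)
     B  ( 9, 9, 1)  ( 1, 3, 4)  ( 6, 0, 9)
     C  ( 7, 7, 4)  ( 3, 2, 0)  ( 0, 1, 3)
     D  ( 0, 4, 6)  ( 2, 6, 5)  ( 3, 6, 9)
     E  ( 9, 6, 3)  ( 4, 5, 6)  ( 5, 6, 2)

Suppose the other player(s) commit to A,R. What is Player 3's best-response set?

argmax u_3 = {Y,Z}

u_3(X vs A,R) = 5
u_3(Y vs A,R) = 8
u_3(Z vs A,R) = 8
u_3(W vs A,R) = 2
max payoff 8 at {Y,Z}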